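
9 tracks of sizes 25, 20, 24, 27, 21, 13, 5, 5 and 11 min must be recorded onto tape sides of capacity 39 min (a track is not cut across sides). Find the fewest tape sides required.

Total = 27 + 25 + 24 + 21 + 20 + 13 + 11 + 5 + 5 = 151 min.
Lower bound: ⌈151/39⌉ = 4 tape sides.
Also, 5 tracks each exceed 39/2 min, and no two of those can share a side, so at least 5 tape sides are needed.
A packing using 5 tape sides:
  side 1: 27 + 11 = 38
  side 2: 25 + 13 = 38
  side 3: 24 + 5 + 5 = 34
  side 4: 21 = 21
  side 5: 20 = 20
This matches the lower bound, so 5 is optimal.

5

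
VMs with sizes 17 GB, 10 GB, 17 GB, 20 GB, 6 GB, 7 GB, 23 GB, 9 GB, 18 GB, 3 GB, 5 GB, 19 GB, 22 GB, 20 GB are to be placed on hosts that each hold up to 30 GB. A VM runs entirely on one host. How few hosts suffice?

Total = 23 + 22 + 20 + 20 + 19 + 18 + 17 + 17 + 10 + 9 + 7 + 6 + 5 + 3 = 196 GB.
Lower bound: ⌈196/30⌉ = 7 hosts.
Also, 8 VMs each exceed 15 GB, and no two of those can share a host, so at least 8 hosts are needed.
A packing using 8 hosts:
  host 1: 23 + 7 = 30
  host 2: 22 + 6 = 28
  host 3: 20 + 10 = 30
  host 4: 20 + 9 = 29
  host 5: 19 + 5 + 3 = 27
  host 6: 18 = 18
  host 7: 17 = 17
  host 8: 17 = 17
This matches the lower bound, so 8 is optimal.

8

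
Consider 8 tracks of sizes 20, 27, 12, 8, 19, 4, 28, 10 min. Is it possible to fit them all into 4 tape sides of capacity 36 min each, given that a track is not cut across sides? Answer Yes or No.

A valid assignment using 4 tape sides:
  side 1: 28 + 8 = 36
  side 2: 27 + 4 = 31
  side 3: 20 + 12 = 32
  side 4: 19 + 10 = 29
Every load is within 36 min, so 4 tape sides suffice.

Yes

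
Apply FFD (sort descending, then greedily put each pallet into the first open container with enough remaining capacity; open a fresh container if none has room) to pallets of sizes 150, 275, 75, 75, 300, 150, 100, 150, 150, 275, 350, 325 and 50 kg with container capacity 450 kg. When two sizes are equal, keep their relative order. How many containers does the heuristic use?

6

Sorted descending: 350, 325, 300, 275, 275, 150, 150, 150, 150, 100, 75, 75, 50.
  350 → container 1 (new)  [load 350/450]
  325 → container 2 (new)  [load 325/450]
  300 → container 3 (new)  [load 300/450]
  275 → container 4 (new)  [load 275/450]
  275 → container 5 (new)  [load 275/450]
  150 → container 3  [load 450/450]
  150 → container 4  [load 425/450]
  150 → container 5  [load 425/450]
  150 → container 6 (new)  [load 150/450]
  100 → container 1  [load 450/450]
  75 → container 2  [load 400/450]
  75 → container 6  [load 225/450]
  50 → container 2  [load 450/450]
6 containers opened.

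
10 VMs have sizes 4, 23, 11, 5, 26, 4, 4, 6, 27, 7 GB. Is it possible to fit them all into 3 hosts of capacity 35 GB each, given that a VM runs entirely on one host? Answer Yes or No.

No

Total = 117 GB; ⌈117/35⌉ = 4.
At least 4 hosts are required, but only 3 are allowed.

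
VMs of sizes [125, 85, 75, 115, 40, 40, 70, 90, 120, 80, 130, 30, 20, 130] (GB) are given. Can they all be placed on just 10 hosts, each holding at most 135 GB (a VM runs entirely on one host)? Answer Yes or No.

A valid assignment using 10 hosts:
  host 1: 130 = 130
  host 2: 130 = 130
  host 3: 125 = 125
  host 4: 120 = 120
  host 5: 115 + 20 = 135
  host 6: 90 + 40 = 130
  host 7: 85 + 40 = 125
  host 8: 80 + 30 = 110
  host 9: 75 = 75
  host 10: 70 = 70
Every load is within 135 GB, so 10 hosts suffice.

Yes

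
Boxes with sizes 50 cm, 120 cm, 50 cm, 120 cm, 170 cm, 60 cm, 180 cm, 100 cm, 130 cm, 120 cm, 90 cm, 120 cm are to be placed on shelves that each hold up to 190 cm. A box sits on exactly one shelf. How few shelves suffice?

Total = 180 + 170 + 130 + 120 + 120 + 120 + 120 + 100 + 90 + 60 + 50 + 50 = 1310 cm.
Lower bound: ⌈1310/190⌉ = 7 shelves.
Also, 8 boxes each exceed 95 cm, and no two of those can share a shelf, so at least 8 shelves are needed.
A packing using 8 shelves:
  shelf 1: 180 = 180
  shelf 2: 170 = 170
  shelf 3: 130 + 60 = 190
  shelf 4: 120 + 50 = 170
  shelf 5: 120 + 50 = 170
  shelf 6: 120 = 120
  shelf 7: 120 = 120
  shelf 8: 100 + 90 = 190
This matches the lower bound, so 8 is optimal.

8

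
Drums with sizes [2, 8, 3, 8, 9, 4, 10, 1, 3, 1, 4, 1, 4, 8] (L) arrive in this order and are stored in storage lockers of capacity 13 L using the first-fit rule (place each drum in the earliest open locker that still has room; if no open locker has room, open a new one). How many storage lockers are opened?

6

  2 → locker 1 (new)  [load 2/13]
  8 → locker 1  [load 10/13]
  3 → locker 1  [load 13/13]
  8 → locker 2 (new)  [load 8/13]
  9 → locker 3 (new)  [load 9/13]
  4 → locker 2  [load 12/13]
  10 → locker 4 (new)  [load 10/13]
  1 → locker 2  [load 13/13]
  3 → locker 3  [load 12/13]
  1 → locker 3  [load 13/13]
  4 → locker 5 (new)  [load 4/13]
  1 → locker 4  [load 11/13]
  4 → locker 5  [load 8/13]
  8 → locker 6 (new)  [load 8/13]
6 storage lockers opened.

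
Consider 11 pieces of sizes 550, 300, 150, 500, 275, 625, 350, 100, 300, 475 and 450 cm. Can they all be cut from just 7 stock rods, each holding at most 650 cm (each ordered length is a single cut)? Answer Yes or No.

Yes

A valid assignment using 7 stock rods:
  stock rod 1: 625 = 625
  stock rod 2: 550 + 100 = 650
  stock rod 3: 500 + 150 = 650
  stock rod 4: 475 = 475
  stock rod 5: 450 = 450
  stock rod 6: 350 + 300 = 650
  stock rod 7: 300 + 275 = 575
Every load is within 650 cm, so 7 stock rods suffice.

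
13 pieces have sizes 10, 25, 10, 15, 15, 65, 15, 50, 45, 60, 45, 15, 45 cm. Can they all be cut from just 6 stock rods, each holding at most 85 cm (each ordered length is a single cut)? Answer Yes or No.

Yes

A valid assignment using 6 stock rods:
  stock rod 1: 65 + 15 = 80
  stock rod 2: 60 + 25 = 85
  stock rod 3: 50 + 15 + 15 = 80
  stock rod 4: 45 + 15 + 10 + 10 = 80
  stock rod 5: 45 = 45
  stock rod 6: 45 = 45
Every load is within 85 cm, so 6 stock rods suffice.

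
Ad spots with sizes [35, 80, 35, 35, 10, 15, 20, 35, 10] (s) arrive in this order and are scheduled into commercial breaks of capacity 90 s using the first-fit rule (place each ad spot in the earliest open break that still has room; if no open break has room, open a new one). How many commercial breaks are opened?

4

  35 → break 1 (new)  [load 35/90]
  80 → break 2 (new)  [load 80/90]
  35 → break 1  [load 70/90]
  35 → break 3 (new)  [load 35/90]
  10 → break 1  [load 80/90]
  15 → break 3  [load 50/90]
  20 → break 3  [load 70/90]
  35 → break 4 (new)  [load 35/90]
  10 → break 1  [load 90/90]
4 commercial breaks opened.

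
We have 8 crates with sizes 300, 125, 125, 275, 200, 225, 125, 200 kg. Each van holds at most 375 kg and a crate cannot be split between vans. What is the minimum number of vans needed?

5

Total = 300 + 275 + 225 + 200 + 200 + 125 + 125 + 125 = 1575 kg.
Lower bound: ⌈1575/375⌉ = 5 vans.
A packing using 5 vans:
  van 1: 300 = 300
  van 2: 275 = 275
  van 3: 225 + 125 = 350
  van 4: 200 + 125 = 325
  van 5: 200 + 125 = 325
This matches the lower bound, so 5 is optimal.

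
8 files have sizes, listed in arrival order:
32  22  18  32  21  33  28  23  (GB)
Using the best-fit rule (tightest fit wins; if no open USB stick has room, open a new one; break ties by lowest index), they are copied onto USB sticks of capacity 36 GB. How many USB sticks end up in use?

  32 → USB stick 1 (new)  [load 32/36]
  22 → USB stick 2 (new)  [load 22/36]
  18 → USB stick 3 (new)  [load 18/36]
  32 → USB stick 4 (new)  [load 32/36]
  21 → USB stick 5 (new)  [load 21/36]
  33 → USB stick 6 (new)  [load 33/36]
  28 → USB stick 7 (new)  [load 28/36]
  23 → USB stick 8 (new)  [load 23/36]
8 USB sticks opened.

8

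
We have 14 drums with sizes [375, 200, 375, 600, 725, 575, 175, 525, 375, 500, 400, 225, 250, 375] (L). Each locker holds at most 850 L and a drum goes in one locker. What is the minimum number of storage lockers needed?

Total = 725 + 600 + 575 + 525 + 500 + 400 + 375 + 375 + 375 + 375 + 250 + 225 + 200 + 175 = 5675 L.
Lower bound: ⌈5675/850⌉ = 7 storage lockers.
A packing using 8 storage lockers:
  locker 1: 725 = 725
  locker 2: 600 + 250 = 850
  locker 3: 575 + 225 = 800
  locker 4: 525 + 200 = 725
  locker 5: 500 + 175 = 675
  locker 6: 400 + 375 = 775
  locker 7: 375 + 375 = 750
  locker 8: 375 = 375
No arrangement into 7 storage lockers stays within capacity, so 8 is optimal.

8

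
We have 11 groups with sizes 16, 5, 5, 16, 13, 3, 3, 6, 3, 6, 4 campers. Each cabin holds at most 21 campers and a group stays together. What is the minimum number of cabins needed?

Total = 16 + 16 + 13 + 6 + 6 + 5 + 5 + 4 + 3 + 3 + 3 = 80 campers.
Lower bound: ⌈80/21⌉ = 4 cabins.
A packing using 4 cabins:
  cabin 1: 16 + 5 = 21
  cabin 2: 16 + 5 = 21
  cabin 3: 13 + 6 = 19
  cabin 4: 6 + 4 + 3 + 3 + 3 = 19
This matches the lower bound, so 4 is optimal.

4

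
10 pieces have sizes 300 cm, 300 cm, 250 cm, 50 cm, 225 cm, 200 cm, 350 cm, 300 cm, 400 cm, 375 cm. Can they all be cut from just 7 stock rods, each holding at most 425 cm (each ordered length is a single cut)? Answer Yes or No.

No

Total = 2750 cm; ⌈2750/425⌉ = 7.
8 pieces each exceed half the capacity and cannot share a stock rod, forcing at least 8 stock rods.
At least 8 stock rods are required, but only 7 are allowed.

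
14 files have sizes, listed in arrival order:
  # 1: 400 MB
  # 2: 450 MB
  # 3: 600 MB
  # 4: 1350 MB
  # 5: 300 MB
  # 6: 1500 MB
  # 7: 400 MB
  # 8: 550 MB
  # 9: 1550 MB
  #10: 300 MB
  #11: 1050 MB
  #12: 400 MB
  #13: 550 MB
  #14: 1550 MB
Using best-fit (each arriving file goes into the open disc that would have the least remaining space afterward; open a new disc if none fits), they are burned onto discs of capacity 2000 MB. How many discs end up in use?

6

  400 → disc 1 (new)  [load 400/2000]
  450 → disc 1  [load 850/2000]
  600 → disc 1  [load 1450/2000]
  1350 → disc 2 (new)  [load 1350/2000]
  300 → disc 1  [load 1750/2000]
  1500 → disc 3 (new)  [load 1500/2000]
  400 → disc 3  [load 1900/2000]
  550 → disc 2  [load 1900/2000]
  1550 → disc 4 (new)  [load 1550/2000]
  300 → disc 4  [load 1850/2000]
  1050 → disc 5 (new)  [load 1050/2000]
  400 → disc 5  [load 1450/2000]
  550 → disc 5  [load 2000/2000]
  1550 → disc 6 (new)  [load 1550/2000]
6 discs opened.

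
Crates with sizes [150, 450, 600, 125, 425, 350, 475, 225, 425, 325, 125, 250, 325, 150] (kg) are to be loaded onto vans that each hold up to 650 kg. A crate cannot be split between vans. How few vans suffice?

8

Total = 600 + 475 + 450 + 425 + 425 + 350 + 325 + 325 + 250 + 225 + 150 + 150 + 125 + 125 = 4400 kg.
Lower bound: ⌈4400/650⌉ = 7 vans.
A packing using 8 vans:
  van 1: 600 = 600
  van 2: 475 + 150 = 625
  van 3: 450 + 150 = 600
  van 4: 425 + 225 = 650
  van 5: 425 + 125 = 550
  van 6: 350 + 250 = 600
  van 7: 325 + 325 = 650
  van 8: 125 = 125
No arrangement into 7 vans stays within capacity, so 8 is optimal.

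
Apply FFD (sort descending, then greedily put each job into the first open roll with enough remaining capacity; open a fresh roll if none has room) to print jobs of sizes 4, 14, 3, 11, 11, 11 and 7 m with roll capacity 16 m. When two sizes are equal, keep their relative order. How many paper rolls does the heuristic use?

Sorted descending: 14, 11, 11, 11, 7, 4, 3.
  14 → roll 1 (new)  [load 14/16]
  11 → roll 2 (new)  [load 11/16]
  11 → roll 3 (new)  [load 11/16]
  11 → roll 4 (new)  [load 11/16]
  7 → roll 5 (new)  [load 7/16]
  4 → roll 2  [load 15/16]
  3 → roll 3  [load 14/16]
5 paper rolls opened.

5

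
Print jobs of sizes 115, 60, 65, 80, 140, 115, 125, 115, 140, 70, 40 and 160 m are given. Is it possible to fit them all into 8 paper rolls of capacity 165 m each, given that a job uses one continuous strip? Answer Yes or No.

No

Total = 1225 m; ⌈1225/165⌉ = 8.
The bound of 8 does not rule out 8, but exhaustive search shows no assignment into 8 paper rolls of capacity 165 m exists — the minimum is 9.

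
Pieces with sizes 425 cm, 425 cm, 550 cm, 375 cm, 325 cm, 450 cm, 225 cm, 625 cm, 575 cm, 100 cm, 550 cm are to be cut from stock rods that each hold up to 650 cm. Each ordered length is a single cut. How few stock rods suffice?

Total = 625 + 575 + 550 + 550 + 450 + 425 + 425 + 375 + 325 + 225 + 100 = 4625 cm.
Lower bound: ⌈4625/650⌉ = 8 stock rods.
A packing using 9 stock rods:
  stock rod 1: 625 = 625
  stock rod 2: 575 = 575
  stock rod 3: 550 + 100 = 650
  stock rod 4: 550 = 550
  stock rod 5: 450 = 450
  stock rod 6: 425 + 225 = 650
  stock rod 7: 425 = 425
  stock rod 8: 375 = 375
  stock rod 9: 325 = 325
No arrangement into 8 stock rods stays within capacity, so 9 is optimal.

9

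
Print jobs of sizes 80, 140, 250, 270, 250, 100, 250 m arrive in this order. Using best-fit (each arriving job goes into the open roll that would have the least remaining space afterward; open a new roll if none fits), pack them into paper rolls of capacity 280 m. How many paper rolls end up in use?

6

  80 → roll 1 (new)  [load 80/280]
  140 → roll 1  [load 220/280]
  250 → roll 2 (new)  [load 250/280]
  270 → roll 3 (new)  [load 270/280]
  250 → roll 4 (new)  [load 250/280]
  100 → roll 5 (new)  [load 100/280]
  250 → roll 6 (new)  [load 250/280]
6 paper rolls opened.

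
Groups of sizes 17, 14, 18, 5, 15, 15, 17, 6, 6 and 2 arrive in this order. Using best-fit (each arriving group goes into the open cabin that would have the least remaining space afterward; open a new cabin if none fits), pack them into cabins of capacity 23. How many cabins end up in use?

  17 → cabin 1 (new)  [load 17/23]
  14 → cabin 2 (new)  [load 14/23]
  18 → cabin 3 (new)  [load 18/23]
  5 → cabin 3  [load 23/23]
  15 → cabin 4 (new)  [load 15/23]
  15 → cabin 5 (new)  [load 15/23]
  17 → cabin 6 (new)  [load 17/23]
  6 → cabin 1  [load 23/23]
  6 → cabin 6  [load 23/23]
  2 → cabin 4  [load 17/23]
6 cabins opened.

6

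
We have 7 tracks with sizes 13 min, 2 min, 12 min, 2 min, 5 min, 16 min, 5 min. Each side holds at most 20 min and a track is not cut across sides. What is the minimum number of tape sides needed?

3

Total = 16 + 13 + 12 + 5 + 5 + 2 + 2 = 55 min.
Lower bound: ⌈55/20⌉ = 3 tape sides.
A packing using 3 tape sides:
  side 1: 16 + 2 + 2 = 20
  side 2: 13 + 5 = 18
  side 3: 12 + 5 = 17
This matches the lower bound, so 3 is optimal.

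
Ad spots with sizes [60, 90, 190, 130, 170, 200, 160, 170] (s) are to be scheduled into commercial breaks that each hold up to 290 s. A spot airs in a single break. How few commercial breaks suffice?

5

Total = 200 + 190 + 170 + 170 + 160 + 130 + 90 + 60 = 1170 s.
Lower bound: ⌈1170/290⌉ = 5 commercial breaks.
A packing using 5 commercial breaks:
  break 1: 200 + 90 = 290
  break 2: 190 + 60 = 250
  break 3: 170 = 170
  break 4: 170 = 170
  break 5: 160 + 130 = 290
This matches the lower bound, so 5 is optimal.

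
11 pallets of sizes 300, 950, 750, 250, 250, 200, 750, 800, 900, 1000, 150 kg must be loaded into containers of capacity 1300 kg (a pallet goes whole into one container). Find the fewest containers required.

6

Total = 1000 + 950 + 900 + 800 + 750 + 750 + 300 + 250 + 250 + 200 + 150 = 6300 kg.
Lower bound: ⌈6300/1300⌉ = 5 containers.
Also, 6 pallets each exceed 650 kg, and no two of those can share a container, so at least 6 containers are needed.
A packing using 6 containers:
  container 1: 1000 + 300 = 1300
  container 2: 950 + 250 = 1200
  container 3: 900 + 250 + 150 = 1300
  container 4: 800 + 200 = 1000
  container 5: 750 = 750
  container 6: 750 = 750
This matches the lower bound, so 6 is optimal.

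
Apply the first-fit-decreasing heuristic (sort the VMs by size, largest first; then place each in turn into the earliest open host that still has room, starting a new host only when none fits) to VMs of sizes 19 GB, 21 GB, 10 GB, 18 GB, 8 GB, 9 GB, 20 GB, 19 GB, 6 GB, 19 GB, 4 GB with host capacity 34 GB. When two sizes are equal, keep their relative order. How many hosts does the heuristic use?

Sorted descending: 21, 20, 19, 19, 19, 18, 10, 9, 8, 6, 4.
  21 → host 1 (new)  [load 21/34]
  20 → host 2 (new)  [load 20/34]
  19 → host 3 (new)  [load 19/34]
  19 → host 4 (new)  [load 19/34]
  19 → host 5 (new)  [load 19/34]
  18 → host 6 (new)  [load 18/34]
  10 → host 1  [load 31/34]
  9 → host 2  [load 29/34]
  8 → host 3  [load 27/34]
  6 → host 3  [load 33/34]
  4 → host 2  [load 33/34]
6 hosts opened.

6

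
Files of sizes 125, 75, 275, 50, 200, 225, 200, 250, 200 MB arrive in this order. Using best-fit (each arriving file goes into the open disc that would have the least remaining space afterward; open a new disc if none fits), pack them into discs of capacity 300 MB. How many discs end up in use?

  125 → disc 1 (new)  [load 125/300]
  75 → disc 1  [load 200/300]
  275 → disc 2 (new)  [load 275/300]
  50 → disc 1  [load 250/300]
  200 → disc 3 (new)  [load 200/300]
  225 → disc 4 (new)  [load 225/300]
  200 → disc 5 (new)  [load 200/300]
  250 → disc 6 (new)  [load 250/300]
  200 → disc 7 (new)  [load 200/300]
7 discs opened.

7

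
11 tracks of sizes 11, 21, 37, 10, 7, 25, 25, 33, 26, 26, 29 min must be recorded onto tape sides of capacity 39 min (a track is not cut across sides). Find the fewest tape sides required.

8

Total = 37 + 33 + 29 + 26 + 26 + 25 + 25 + 21 + 11 + 10 + 7 = 250 min.
Lower bound: ⌈250/39⌉ = 7 tape sides.
Also, 8 tracks each exceed 39/2 min, and no two of those can share a side, so at least 8 tape sides are needed.
A packing using 8 tape sides:
  side 1: 37 = 37
  side 2: 33 = 33
  side 3: 29 + 10 = 39
  side 4: 26 + 11 = 37
  side 5: 26 + 7 = 33
  side 6: 25 = 25
  side 7: 25 = 25
  side 8: 21 = 21
This matches the lower bound, so 8 is optimal.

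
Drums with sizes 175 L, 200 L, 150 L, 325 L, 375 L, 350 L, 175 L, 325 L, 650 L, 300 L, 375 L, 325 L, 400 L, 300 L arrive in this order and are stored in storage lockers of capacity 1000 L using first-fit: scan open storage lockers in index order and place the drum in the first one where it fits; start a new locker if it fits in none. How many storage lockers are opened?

  175 → locker 1 (new)  [load 175/1000]
  200 → locker 1  [load 375/1000]
  150 → locker 1  [load 525/1000]
  325 → locker 1  [load 850/1000]
  375 → locker 2 (new)  [load 375/1000]
  350 → locker 2  [load 725/1000]
  175 → locker 2  [load 900/1000]
  325 → locker 3 (new)  [load 325/1000]
  650 → locker 3  [load 975/1000]
  300 → locker 4 (new)  [load 300/1000]
  375 → locker 4  [load 675/1000]
  325 → locker 4  [load 1000/1000]
  400 → locker 5 (new)  [load 400/1000]
  300 → locker 5  [load 700/1000]
5 storage lockers opened.

5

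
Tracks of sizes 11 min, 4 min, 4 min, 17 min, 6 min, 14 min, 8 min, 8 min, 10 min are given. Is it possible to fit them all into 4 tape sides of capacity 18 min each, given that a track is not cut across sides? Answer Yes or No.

Total = 82 min; ⌈82/18⌉ = 5.
At least 5 tape sides are required, but only 4 are allowed.

No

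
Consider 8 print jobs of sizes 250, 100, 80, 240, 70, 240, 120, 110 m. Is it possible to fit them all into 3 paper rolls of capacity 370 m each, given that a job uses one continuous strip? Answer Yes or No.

Total = 1210 m; ⌈1210/370⌉ = 4.
At least 4 paper rolls are required, but only 3 are allowed.

No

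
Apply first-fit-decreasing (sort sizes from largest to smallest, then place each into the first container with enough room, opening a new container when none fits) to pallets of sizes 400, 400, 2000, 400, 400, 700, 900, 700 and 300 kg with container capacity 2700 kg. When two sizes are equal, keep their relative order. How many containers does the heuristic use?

Sorted descending: 2000, 900, 700, 700, 400, 400, 400, 400, 300.
  2000 → container 1 (new)  [load 2000/2700]
  900 → container 2 (new)  [load 900/2700]
  700 → container 1  [load 2700/2700]
  700 → container 2  [load 1600/2700]
  400 → container 2  [load 2000/2700]
  400 → container 2  [load 2400/2700]
  400 → container 3 (new)  [load 400/2700]
  400 → container 3  [load 800/2700]
  300 → container 2  [load 2700/2700]
3 containers opened.

3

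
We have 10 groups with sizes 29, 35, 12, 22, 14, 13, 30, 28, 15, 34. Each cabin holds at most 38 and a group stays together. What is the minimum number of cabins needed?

8

Total = 35 + 34 + 30 + 29 + 28 + 22 + 15 + 14 + 13 + 12 = 232.
Lower bound: ⌈232/38⌉ = 7 cabins.
A packing using 8 cabins:
  cabin 1: 35 = 35
  cabin 2: 34 = 34
  cabin 3: 30 = 30
  cabin 4: 29 = 29
  cabin 5: 28 = 28
  cabin 6: 22 + 15 = 37
  cabin 7: 14 + 13 = 27
  cabin 8: 12 = 12
No arrangement into 7 cabins stays within capacity, so 8 is optimal.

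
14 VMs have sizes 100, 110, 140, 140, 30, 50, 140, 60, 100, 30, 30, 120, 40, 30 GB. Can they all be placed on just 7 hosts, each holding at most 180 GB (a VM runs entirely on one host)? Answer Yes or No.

Yes

A valid assignment using 7 hosts:
  host 1: 140 + 40 = 180
  host 2: 140 + 30 = 170
  host 3: 140 + 30 = 170
  host 4: 120 + 60 = 180
  host 5: 110 + 50 = 160
  host 6: 100 + 30 + 30 = 160
  host 7: 100 = 100
Every load is within 180 GB, so 7 hosts suffice.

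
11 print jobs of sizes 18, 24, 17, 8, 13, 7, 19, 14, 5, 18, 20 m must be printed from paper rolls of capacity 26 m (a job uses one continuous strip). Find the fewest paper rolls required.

Total = 24 + 20 + 19 + 18 + 18 + 17 + 14 + 13 + 8 + 7 + 5 = 163 m.
Lower bound: ⌈163/26⌉ = 7 paper rolls.
A packing using 8 paper rolls:
  roll 1: 24 = 24
  roll 2: 20 + 5 = 25
  roll 3: 19 + 7 = 26
  roll 4: 18 + 8 = 26
  roll 5: 18 = 18
  roll 6: 17 = 17
  roll 7: 14 = 14
  roll 8: 13 = 13
No arrangement into 7 paper rolls stays within capacity, so 8 is optimal.

8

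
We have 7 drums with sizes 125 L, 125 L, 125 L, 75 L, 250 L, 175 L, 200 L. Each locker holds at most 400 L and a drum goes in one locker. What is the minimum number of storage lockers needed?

3

Total = 250 + 200 + 175 + 125 + 125 + 125 + 75 = 1075 L.
Lower bound: ⌈1075/400⌉ = 3 storage lockers.
A packing using 3 storage lockers:
  locker 1: 250 + 125 = 375
  locker 2: 200 + 175 = 375
  locker 3: 125 + 125 + 75 = 325
This matches the lower bound, so 3 is optimal.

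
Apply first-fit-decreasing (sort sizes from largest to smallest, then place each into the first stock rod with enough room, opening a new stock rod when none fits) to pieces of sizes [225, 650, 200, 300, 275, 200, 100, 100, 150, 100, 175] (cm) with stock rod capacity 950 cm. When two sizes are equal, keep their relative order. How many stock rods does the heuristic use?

3

Sorted descending: 650, 300, 275, 225, 200, 200, 175, 150, 100, 100, 100.
  650 → stock rod 1 (new)  [load 650/950]
  300 → stock rod 1  [load 950/950]
  275 → stock rod 2 (new)  [load 275/950]
  225 → stock rod 2  [load 500/950]
  200 → stock rod 2  [load 700/950]
  200 → stock rod 2  [load 900/950]
  175 → stock rod 3 (new)  [load 175/950]
  150 → stock rod 3  [load 325/950]
  100 → stock rod 3  [load 425/950]
  100 → stock rod 3  [load 525/950]
  100 → stock rod 3  [load 625/950]
3 stock rods opened.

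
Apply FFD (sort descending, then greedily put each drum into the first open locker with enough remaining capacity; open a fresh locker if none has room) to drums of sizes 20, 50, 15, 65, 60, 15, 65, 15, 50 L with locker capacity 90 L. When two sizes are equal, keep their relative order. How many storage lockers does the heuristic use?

Sorted descending: 65, 65, 60, 50, 50, 20, 15, 15, 15.
  65 → locker 1 (new)  [load 65/90]
  65 → locker 2 (new)  [load 65/90]
  60 → locker 3 (new)  [load 60/90]
  50 → locker 4 (new)  [load 50/90]
  50 → locker 5 (new)  [load 50/90]
  20 → locker 1  [load 85/90]
  15 → locker 2  [load 80/90]
  15 → locker 3  [load 75/90]
  15 → locker 3  [load 90/90]
5 storage lockers opened.

5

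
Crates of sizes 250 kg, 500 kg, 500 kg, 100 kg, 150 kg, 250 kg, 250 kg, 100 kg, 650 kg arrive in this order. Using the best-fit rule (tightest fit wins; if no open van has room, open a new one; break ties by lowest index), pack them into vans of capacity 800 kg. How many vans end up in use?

  250 → van 1 (new)  [load 250/800]
  500 → van 1  [load 750/800]
  500 → van 2 (new)  [load 500/800]
  100 → van 2  [load 600/800]
  150 → van 2  [load 750/800]
  250 → van 3 (new)  [load 250/800]
  250 → van 3  [load 500/800]
  100 → van 3  [load 600/800]
  650 → van 4 (new)  [load 650/800]
4 vans opened.

4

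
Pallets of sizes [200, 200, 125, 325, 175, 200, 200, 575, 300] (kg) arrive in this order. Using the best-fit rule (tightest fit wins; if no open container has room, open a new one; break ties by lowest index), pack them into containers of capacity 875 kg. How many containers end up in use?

3

  200 → container 1 (new)  [load 200/875]
  200 → container 1  [load 400/875]
  125 → container 1  [load 525/875]
  325 → container 1  [load 850/875]
  175 → container 2 (new)  [load 175/875]
  200 → container 2  [load 375/875]
  200 → container 2  [load 575/875]
  575 → container 3 (new)  [load 575/875]
  300 → container 2  [load 875/875]
3 containers opened.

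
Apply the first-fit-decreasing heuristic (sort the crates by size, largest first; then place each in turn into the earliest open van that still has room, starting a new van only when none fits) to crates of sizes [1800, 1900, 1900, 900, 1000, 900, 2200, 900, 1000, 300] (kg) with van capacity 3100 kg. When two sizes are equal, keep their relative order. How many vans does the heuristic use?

Sorted descending: 2200, 1900, 1900, 1800, 1000, 1000, 900, 900, 900, 300.
  2200 → van 1 (new)  [load 2200/3100]
  1900 → van 2 (new)  [load 1900/3100]
  1900 → van 3 (new)  [load 1900/3100]
  1800 → van 4 (new)  [load 1800/3100]
  1000 → van 2  [load 2900/3100]
  1000 → van 3  [load 2900/3100]
  900 → van 1  [load 3100/3100]
  900 → van 4  [load 2700/3100]
  900 → van 5 (new)  [load 900/3100]
  300 → van 4  [load 3000/3100]
5 vans opened.

5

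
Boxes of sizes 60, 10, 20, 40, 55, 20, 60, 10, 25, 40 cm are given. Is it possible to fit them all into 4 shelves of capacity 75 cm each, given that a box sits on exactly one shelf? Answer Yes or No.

No

Total = 340 cm; ⌈340/75⌉ = 5.
At least 5 shelves are required, but only 4 are allowed.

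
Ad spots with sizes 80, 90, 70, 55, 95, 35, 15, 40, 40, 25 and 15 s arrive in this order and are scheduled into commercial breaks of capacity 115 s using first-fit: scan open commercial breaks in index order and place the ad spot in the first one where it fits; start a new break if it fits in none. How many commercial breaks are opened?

  80 → break 1 (new)  [load 80/115]
  90 → break 2 (new)  [load 90/115]
  70 → break 3 (new)  [load 70/115]
  55 → break 4 (new)  [load 55/115]
  95 → break 5 (new)  [load 95/115]
  35 → break 1  [load 115/115]
  15 → break 2  [load 105/115]
  40 → break 3  [load 110/115]
  40 → break 4  [load 95/115]
  25 → break 6 (new)  [load 25/115]
  15 → break 4  [load 110/115]
6 commercial breaks opened.

6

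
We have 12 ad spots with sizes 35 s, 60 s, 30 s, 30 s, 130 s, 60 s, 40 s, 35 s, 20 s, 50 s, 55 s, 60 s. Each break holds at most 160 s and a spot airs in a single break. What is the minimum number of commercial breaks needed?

Total = 130 + 60 + 60 + 60 + 55 + 50 + 40 + 35 + 35 + 30 + 30 + 20 = 605 s.
Lower bound: ⌈605/160⌉ = 4 commercial breaks.
A packing using 4 commercial breaks:
  break 1: 130 + 30 = 160
  break 2: 60 + 60 + 40 = 160
  break 3: 60 + 55 + 35 = 150
  break 4: 50 + 35 + 30 + 20 = 135
This matches the lower bound, so 4 is optimal.

4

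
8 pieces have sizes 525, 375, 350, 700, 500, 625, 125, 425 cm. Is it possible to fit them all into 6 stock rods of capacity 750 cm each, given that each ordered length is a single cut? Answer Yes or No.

Yes

A valid assignment using 6 stock rods:
  stock rod 1: 700 = 700
  stock rod 2: 625 + 125 = 750
  stock rod 3: 525 = 525
  stock rod 4: 500 = 500
  stock rod 5: 425 = 425
  stock rod 6: 375 + 350 = 725
Every load is within 750 cm, so 6 stock rods suffice.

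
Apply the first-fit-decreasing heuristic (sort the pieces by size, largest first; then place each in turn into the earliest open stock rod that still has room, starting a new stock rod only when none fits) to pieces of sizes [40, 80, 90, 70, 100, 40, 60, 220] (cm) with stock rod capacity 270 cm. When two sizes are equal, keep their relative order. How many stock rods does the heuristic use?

3

Sorted descending: 220, 100, 90, 80, 70, 60, 40, 40.
  220 → stock rod 1 (new)  [load 220/270]
  100 → stock rod 2 (new)  [load 100/270]
  90 → stock rod 2  [load 190/270]
  80 → stock rod 2  [load 270/270]
  70 → stock rod 3 (new)  [load 70/270]
  60 → stock rod 3  [load 130/270]
  40 → stock rod 1  [load 260/270]
  40 → stock rod 3  [load 170/270]
3 stock rods opened.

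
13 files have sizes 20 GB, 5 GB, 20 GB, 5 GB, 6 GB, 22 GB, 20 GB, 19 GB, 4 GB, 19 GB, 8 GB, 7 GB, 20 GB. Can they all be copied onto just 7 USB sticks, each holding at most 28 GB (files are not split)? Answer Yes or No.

Yes

A valid assignment using 7 USB sticks:
  USB stick 1: 22 + 6 = 28
  USB stick 2: 20 + 8 = 28
  USB stick 3: 20 + 7 = 27
  USB stick 4: 20 + 5 = 25
  USB stick 5: 20 + 5 = 25
  USB stick 6: 19 + 4 = 23
  USB stick 7: 19 = 19
Every load is within 28 GB, so 7 USB sticks suffice.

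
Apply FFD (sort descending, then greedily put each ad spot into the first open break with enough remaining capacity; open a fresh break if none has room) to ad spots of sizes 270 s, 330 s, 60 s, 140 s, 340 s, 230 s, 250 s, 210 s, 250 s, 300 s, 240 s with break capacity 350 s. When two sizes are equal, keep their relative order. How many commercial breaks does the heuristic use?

Sorted descending: 340, 330, 300, 270, 250, 250, 240, 230, 210, 140, 60.
  340 → break 1 (new)  [load 340/350]
  330 → break 2 (new)  [load 330/350]
  300 → break 3 (new)  [load 300/350]
  270 → break 4 (new)  [load 270/350]
  250 → break 5 (new)  [load 250/350]
  250 → break 6 (new)  [load 250/350]
  240 → break 7 (new)  [load 240/350]
  230 → break 8 (new)  [load 230/350]
  210 → break 9 (new)  [load 210/350]
  140 → break 9  [load 350/350]
  60 → break 4  [load 330/350]
9 commercial breaks opened.

9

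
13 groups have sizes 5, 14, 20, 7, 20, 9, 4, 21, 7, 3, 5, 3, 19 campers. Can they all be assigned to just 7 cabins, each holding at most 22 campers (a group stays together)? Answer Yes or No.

Yes

A valid assignment using 7 cabins:
  cabin 1: 21 = 21
  cabin 2: 20 = 20
  cabin 3: 20 = 20
  cabin 4: 19 + 3 = 22
  cabin 5: 14 + 7 = 21
  cabin 6: 9 + 7 + 5 = 21
  cabin 7: 5 + 4 + 3 = 12
Every load is within 22 campers, so 7 cabins suffice.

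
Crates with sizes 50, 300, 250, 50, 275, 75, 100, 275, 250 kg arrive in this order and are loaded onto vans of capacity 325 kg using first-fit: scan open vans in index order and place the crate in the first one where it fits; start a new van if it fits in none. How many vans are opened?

6

  50 → van 1 (new)  [load 50/325]
  300 → van 2 (new)  [load 300/325]
  250 → van 1  [load 300/325]
  50 → van 3 (new)  [load 50/325]
  275 → van 3  [load 325/325]
  75 → van 4 (new)  [load 75/325]
  100 → van 4  [load 175/325]
  275 → van 5 (new)  [load 275/325]
  250 → van 6 (new)  [load 250/325]
6 vans opened.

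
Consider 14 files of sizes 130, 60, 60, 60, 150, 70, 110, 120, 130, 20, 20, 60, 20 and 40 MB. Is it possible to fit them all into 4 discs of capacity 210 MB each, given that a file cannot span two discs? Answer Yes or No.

Total = 1050 MB; ⌈1050/210⌉ = 5.
At least 5 discs are required, but only 4 are allowed.

No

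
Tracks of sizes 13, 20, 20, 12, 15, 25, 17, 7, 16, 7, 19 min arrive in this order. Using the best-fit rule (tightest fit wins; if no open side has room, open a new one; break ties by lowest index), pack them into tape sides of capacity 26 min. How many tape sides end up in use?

8

  13 → side 1 (new)  [load 13/26]
  20 → side 2 (new)  [load 20/26]
  20 → side 3 (new)  [load 20/26]
  12 → side 1  [load 25/26]
  15 → side 4 (new)  [load 15/26]
  25 → side 5 (new)  [load 25/26]
  17 → side 6 (new)  [load 17/26]
  7 → side 6  [load 24/26]
  16 → side 7 (new)  [load 16/26]
  7 → side 7  [load 23/26]
  19 → side 8 (new)  [load 19/26]
8 tape sides opened.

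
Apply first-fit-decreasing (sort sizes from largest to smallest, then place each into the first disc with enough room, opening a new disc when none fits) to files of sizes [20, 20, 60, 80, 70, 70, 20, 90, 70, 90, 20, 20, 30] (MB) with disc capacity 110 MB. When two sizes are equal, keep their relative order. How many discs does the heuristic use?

Sorted descending: 90, 90, 80, 70, 70, 70, 60, 30, 20, 20, 20, 20, 20.
  90 → disc 1 (new)  [load 90/110]
  90 → disc 2 (new)  [load 90/110]
  80 → disc 3 (new)  [load 80/110]
  70 → disc 4 (new)  [load 70/110]
  70 → disc 5 (new)  [load 70/110]
  70 → disc 6 (new)  [load 70/110]
  60 → disc 7 (new)  [load 60/110]
  30 → disc 3  [load 110/110]
  20 → disc 1  [load 110/110]
  20 → disc 2  [load 110/110]
  20 → disc 4  [load 90/110]
  20 → disc 4  [load 110/110]
  20 → disc 5  [load 90/110]
7 discs opened.

7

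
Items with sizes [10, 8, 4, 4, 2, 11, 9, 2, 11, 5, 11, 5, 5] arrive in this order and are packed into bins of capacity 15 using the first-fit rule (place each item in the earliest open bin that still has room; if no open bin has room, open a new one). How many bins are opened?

7

  10 → bin 1 (new)  [load 10/15]
  8 → bin 2 (new)  [load 8/15]
  4 → bin 1  [load 14/15]
  4 → bin 2  [load 12/15]
  2 → bin 2  [load 14/15]
  11 → bin 3 (new)  [load 11/15]
  9 → bin 4 (new)  [load 9/15]
  2 → bin 3  [load 13/15]
  11 → bin 5 (new)  [load 11/15]
  5 → bin 4  [load 14/15]
  11 → bin 6 (new)  [load 11/15]
  5 → bin 7 (new)  [load 5/15]
  5 → bin 7  [load 10/15]
7 bins opened.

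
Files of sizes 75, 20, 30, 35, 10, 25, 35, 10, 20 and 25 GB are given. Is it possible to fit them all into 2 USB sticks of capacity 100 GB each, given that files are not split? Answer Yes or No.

Total = 285 GB; ⌈285/100⌉ = 3.
At least 3 USB sticks are required, but only 2 are allowed.

No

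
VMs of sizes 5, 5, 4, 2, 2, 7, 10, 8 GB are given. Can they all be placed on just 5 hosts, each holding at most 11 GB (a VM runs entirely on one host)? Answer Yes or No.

A valid assignment using 5 hosts:
  host 1: 10 = 10
  host 2: 8 + 2 = 10
  host 3: 7 + 4 = 11
  host 4: 5 + 5 = 10
  host 5: 2 = 2
Every load is within 11 GB, so 5 hosts suffice.

Yes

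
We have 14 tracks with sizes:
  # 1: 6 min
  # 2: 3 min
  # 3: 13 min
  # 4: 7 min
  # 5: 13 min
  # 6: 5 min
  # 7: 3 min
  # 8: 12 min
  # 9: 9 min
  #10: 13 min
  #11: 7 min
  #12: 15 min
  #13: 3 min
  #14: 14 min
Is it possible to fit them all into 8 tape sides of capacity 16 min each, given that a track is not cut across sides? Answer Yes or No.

No

Total = 123 min; ⌈123/16⌉ = 8.
The bound of 8 does not rule out 8, but exhaustive search shows no assignment into 8 tape sides of capacity 16 min exists — the minimum is 9.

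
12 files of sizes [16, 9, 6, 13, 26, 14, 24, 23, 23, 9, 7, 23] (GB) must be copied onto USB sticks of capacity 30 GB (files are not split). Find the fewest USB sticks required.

Total = 26 + 24 + 23 + 23 + 23 + 16 + 14 + 13 + 9 + 9 + 7 + 6 = 193 GB.
Lower bound: ⌈193/30⌉ = 7 USB sticks.
A packing using 8 USB sticks:
  USB stick 1: 26 = 26
  USB stick 2: 24 + 6 = 30
  USB stick 3: 23 + 7 = 30
  USB stick 4: 23 = 23
  USB stick 5: 23 = 23
  USB stick 6: 16 + 14 = 30
  USB stick 7: 13 + 9 = 22
  USB stick 8: 9 = 9
No arrangement into 7 USB sticks stays within capacity, so 8 is optimal.

8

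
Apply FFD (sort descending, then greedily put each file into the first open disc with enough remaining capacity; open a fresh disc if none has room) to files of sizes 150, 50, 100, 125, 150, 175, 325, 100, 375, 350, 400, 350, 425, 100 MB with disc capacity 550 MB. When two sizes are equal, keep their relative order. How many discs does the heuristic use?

6

Sorted descending: 425, 400, 375, 350, 350, 325, 175, 150, 150, 125, 100, 100, 100, 50.
  425 → disc 1 (new)  [load 425/550]
  400 → disc 2 (new)  [load 400/550]
  375 → disc 3 (new)  [load 375/550]
  350 → disc 4 (new)  [load 350/550]
  350 → disc 5 (new)  [load 350/550]
  325 → disc 6 (new)  [load 325/550]
  175 → disc 3  [load 550/550]
  150 → disc 2  [load 550/550]
  150 → disc 4  [load 500/550]
  125 → disc 1  [load 550/550]
  100 → disc 5  [load 450/550]
  100 → disc 5  [load 550/550]
  100 → disc 6  [load 425/550]
  50 → disc 4  [load 550/550]
6 discs opened.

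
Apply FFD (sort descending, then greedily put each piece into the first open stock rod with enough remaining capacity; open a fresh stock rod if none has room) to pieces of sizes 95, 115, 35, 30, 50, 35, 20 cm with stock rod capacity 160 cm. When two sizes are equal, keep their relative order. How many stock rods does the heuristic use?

3

Sorted descending: 115, 95, 50, 35, 35, 30, 20.
  115 → stock rod 1 (new)  [load 115/160]
  95 → stock rod 2 (new)  [load 95/160]
  50 → stock rod 2  [load 145/160]
  35 → stock rod 1  [load 150/160]
  35 → stock rod 3 (new)  [load 35/160]
  30 → stock rod 3  [load 65/160]
  20 → stock rod 3  [load 85/160]
3 stock rods opened.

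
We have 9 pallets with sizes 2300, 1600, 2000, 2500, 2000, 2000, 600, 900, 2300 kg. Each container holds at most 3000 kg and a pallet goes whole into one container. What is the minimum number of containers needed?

7

Total = 2500 + 2300 + 2300 + 2000 + 2000 + 2000 + 1600 + 900 + 600 = 16200 kg.
Lower bound: ⌈16200/3000⌉ = 6 containers.
Also, 7 pallets each exceed 1500 kg, and no two of those can share a container, so at least 7 containers are needed.
A packing using 7 containers:
  container 1: 2500 = 2500
  container 2: 2300 + 600 = 2900
  container 3: 2300 = 2300
  container 4: 2000 + 900 = 2900
  container 5: 2000 = 2000
  container 6: 2000 = 2000
  container 7: 1600 = 1600
This matches the lower bound, so 7 is optimal.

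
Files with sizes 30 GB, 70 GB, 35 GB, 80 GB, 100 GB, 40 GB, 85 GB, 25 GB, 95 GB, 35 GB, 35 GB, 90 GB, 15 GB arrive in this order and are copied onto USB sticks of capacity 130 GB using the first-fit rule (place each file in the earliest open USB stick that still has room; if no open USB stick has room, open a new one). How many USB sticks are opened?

  30 → USB stick 1 (new)  [load 30/130]
  70 → USB stick 1  [load 100/130]
  35 → USB stick 2 (new)  [load 35/130]
  80 → USB stick 2  [load 115/130]
  100 → USB stick 3 (new)  [load 100/130]
  40 → USB stick 4 (new)  [load 40/130]
  85 → USB stick 4  [load 125/130]
  25 → USB stick 1  [load 125/130]
  95 → USB stick 5 (new)  [load 95/130]
  35 → USB stick 5  [load 130/130]
  35 → USB stick 6 (new)  [load 35/130]
  90 → USB stick 6  [load 125/130]
  15 → USB stick 2  [load 130/130]
6 USB sticks opened.

6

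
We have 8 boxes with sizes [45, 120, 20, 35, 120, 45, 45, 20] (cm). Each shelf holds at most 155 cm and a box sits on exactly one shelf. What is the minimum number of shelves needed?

Total = 120 + 120 + 45 + 45 + 45 + 35 + 20 + 20 = 450 cm.
Lower bound: ⌈450/155⌉ = 3 shelves.
A packing using 3 shelves:
  shelf 1: 120 + 35 = 155
  shelf 2: 120 + 20 = 140
  shelf 3: 45 + 45 + 45 + 20 = 155
This matches the lower bound, so 3 is optimal.

3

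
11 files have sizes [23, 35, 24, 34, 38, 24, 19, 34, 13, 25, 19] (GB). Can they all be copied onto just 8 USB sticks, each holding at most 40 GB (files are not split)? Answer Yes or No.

Total = 288 GB; ⌈288/40⌉ = 8.
The bound of 8 does not rule out 8, but exhaustive search shows no assignment into 8 USB sticks of capacity 40 GB exists — the minimum is 9.

No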